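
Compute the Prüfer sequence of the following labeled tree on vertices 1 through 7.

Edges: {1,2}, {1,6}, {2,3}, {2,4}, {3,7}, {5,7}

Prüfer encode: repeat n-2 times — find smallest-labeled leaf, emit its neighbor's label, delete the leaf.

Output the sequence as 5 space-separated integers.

Answer: 2 7 1 2 3

Derivation:
Step 1: leaves = {4,5,6}. Remove smallest leaf 4, emit neighbor 2.
Step 2: leaves = {5,6}. Remove smallest leaf 5, emit neighbor 7.
Step 3: leaves = {6,7}. Remove smallest leaf 6, emit neighbor 1.
Step 4: leaves = {1,7}. Remove smallest leaf 1, emit neighbor 2.
Step 5: leaves = {2,7}. Remove smallest leaf 2, emit neighbor 3.
Done: 2 vertices remain (3, 7). Sequence = [2 7 1 2 3]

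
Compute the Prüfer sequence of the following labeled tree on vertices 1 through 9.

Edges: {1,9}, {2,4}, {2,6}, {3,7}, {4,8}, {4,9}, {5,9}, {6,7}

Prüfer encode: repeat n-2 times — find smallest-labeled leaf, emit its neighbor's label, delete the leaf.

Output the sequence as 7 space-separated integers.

Answer: 9 7 9 6 2 4 4

Derivation:
Step 1: leaves = {1,3,5,8}. Remove smallest leaf 1, emit neighbor 9.
Step 2: leaves = {3,5,8}. Remove smallest leaf 3, emit neighbor 7.
Step 3: leaves = {5,7,8}. Remove smallest leaf 5, emit neighbor 9.
Step 4: leaves = {7,8,9}. Remove smallest leaf 7, emit neighbor 6.
Step 5: leaves = {6,8,9}. Remove smallest leaf 6, emit neighbor 2.
Step 6: leaves = {2,8,9}. Remove smallest leaf 2, emit neighbor 4.
Step 7: leaves = {8,9}. Remove smallest leaf 8, emit neighbor 4.
Done: 2 vertices remain (4, 9). Sequence = [9 7 9 6 2 4 4]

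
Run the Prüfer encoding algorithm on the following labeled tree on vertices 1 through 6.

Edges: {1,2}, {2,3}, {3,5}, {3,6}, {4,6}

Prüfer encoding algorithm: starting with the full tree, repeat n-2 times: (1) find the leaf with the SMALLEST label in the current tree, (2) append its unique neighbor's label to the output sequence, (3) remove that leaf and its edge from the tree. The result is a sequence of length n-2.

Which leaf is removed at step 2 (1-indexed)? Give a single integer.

Answer: 2

Derivation:
Step 1: current leaves = {1,4,5}. Remove leaf 1 (neighbor: 2).
Step 2: current leaves = {2,4,5}. Remove leaf 2 (neighbor: 3).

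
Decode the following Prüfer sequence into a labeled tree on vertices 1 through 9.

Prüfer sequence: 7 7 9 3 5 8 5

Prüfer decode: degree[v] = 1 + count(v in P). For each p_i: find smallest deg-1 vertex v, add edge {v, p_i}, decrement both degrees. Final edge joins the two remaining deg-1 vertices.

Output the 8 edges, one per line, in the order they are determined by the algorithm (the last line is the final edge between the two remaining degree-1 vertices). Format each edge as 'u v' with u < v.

Initial degrees: {1:1, 2:1, 3:2, 4:1, 5:3, 6:1, 7:3, 8:2, 9:2}
Step 1: smallest deg-1 vertex = 1, p_1 = 7. Add edge {1,7}. Now deg[1]=0, deg[7]=2.
Step 2: smallest deg-1 vertex = 2, p_2 = 7. Add edge {2,7}. Now deg[2]=0, deg[7]=1.
Step 3: smallest deg-1 vertex = 4, p_3 = 9. Add edge {4,9}. Now deg[4]=0, deg[9]=1.
Step 4: smallest deg-1 vertex = 6, p_4 = 3. Add edge {3,6}. Now deg[6]=0, deg[3]=1.
Step 5: smallest deg-1 vertex = 3, p_5 = 5. Add edge {3,5}. Now deg[3]=0, deg[5]=2.
Step 6: smallest deg-1 vertex = 7, p_6 = 8. Add edge {7,8}. Now deg[7]=0, deg[8]=1.
Step 7: smallest deg-1 vertex = 8, p_7 = 5. Add edge {5,8}. Now deg[8]=0, deg[5]=1.
Final: two remaining deg-1 vertices are 5, 9. Add edge {5,9}.

Answer: 1 7
2 7
4 9
3 6
3 5
7 8
5 8
5 9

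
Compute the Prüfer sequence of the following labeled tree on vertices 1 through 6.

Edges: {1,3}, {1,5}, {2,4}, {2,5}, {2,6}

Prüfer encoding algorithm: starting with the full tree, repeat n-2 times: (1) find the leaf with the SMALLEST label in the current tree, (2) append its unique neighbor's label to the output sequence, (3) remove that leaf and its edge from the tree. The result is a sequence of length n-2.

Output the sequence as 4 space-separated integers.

Answer: 1 5 2 2

Derivation:
Step 1: leaves = {3,4,6}. Remove smallest leaf 3, emit neighbor 1.
Step 2: leaves = {1,4,6}. Remove smallest leaf 1, emit neighbor 5.
Step 3: leaves = {4,5,6}. Remove smallest leaf 4, emit neighbor 2.
Step 4: leaves = {5,6}. Remove smallest leaf 5, emit neighbor 2.
Done: 2 vertices remain (2, 6). Sequence = [1 5 2 2]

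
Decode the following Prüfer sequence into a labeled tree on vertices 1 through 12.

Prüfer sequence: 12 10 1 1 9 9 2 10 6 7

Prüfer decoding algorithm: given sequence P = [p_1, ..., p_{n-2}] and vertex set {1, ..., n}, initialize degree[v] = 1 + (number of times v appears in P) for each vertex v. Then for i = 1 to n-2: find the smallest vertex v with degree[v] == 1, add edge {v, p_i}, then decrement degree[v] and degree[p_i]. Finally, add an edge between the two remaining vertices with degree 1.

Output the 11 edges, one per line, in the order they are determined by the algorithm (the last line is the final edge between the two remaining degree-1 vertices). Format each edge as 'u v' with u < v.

Answer: 3 12
4 10
1 5
1 8
1 9
9 11
2 9
2 10
6 10
6 7
7 12

Derivation:
Initial degrees: {1:3, 2:2, 3:1, 4:1, 5:1, 6:2, 7:2, 8:1, 9:3, 10:3, 11:1, 12:2}
Step 1: smallest deg-1 vertex = 3, p_1 = 12. Add edge {3,12}. Now deg[3]=0, deg[12]=1.
Step 2: smallest deg-1 vertex = 4, p_2 = 10. Add edge {4,10}. Now deg[4]=0, deg[10]=2.
Step 3: smallest deg-1 vertex = 5, p_3 = 1. Add edge {1,5}. Now deg[5]=0, deg[1]=2.
Step 4: smallest deg-1 vertex = 8, p_4 = 1. Add edge {1,8}. Now deg[8]=0, deg[1]=1.
Step 5: smallest deg-1 vertex = 1, p_5 = 9. Add edge {1,9}. Now deg[1]=0, deg[9]=2.
Step 6: smallest deg-1 vertex = 11, p_6 = 9. Add edge {9,11}. Now deg[11]=0, deg[9]=1.
Step 7: smallest deg-1 vertex = 9, p_7 = 2. Add edge {2,9}. Now deg[9]=0, deg[2]=1.
Step 8: smallest deg-1 vertex = 2, p_8 = 10. Add edge {2,10}. Now deg[2]=0, deg[10]=1.
Step 9: smallest deg-1 vertex = 10, p_9 = 6. Add edge {6,10}. Now deg[10]=0, deg[6]=1.
Step 10: smallest deg-1 vertex = 6, p_10 = 7. Add edge {6,7}. Now deg[6]=0, deg[7]=1.
Final: two remaining deg-1 vertices are 7, 12. Add edge {7,12}.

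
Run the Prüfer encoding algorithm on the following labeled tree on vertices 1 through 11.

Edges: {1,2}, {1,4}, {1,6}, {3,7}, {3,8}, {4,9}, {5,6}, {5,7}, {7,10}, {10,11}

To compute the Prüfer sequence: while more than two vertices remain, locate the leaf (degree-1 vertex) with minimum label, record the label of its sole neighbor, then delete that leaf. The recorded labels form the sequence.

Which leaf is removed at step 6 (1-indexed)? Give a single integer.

Step 1: current leaves = {2,8,9,11}. Remove leaf 2 (neighbor: 1).
Step 2: current leaves = {8,9,11}. Remove leaf 8 (neighbor: 3).
Step 3: current leaves = {3,9,11}. Remove leaf 3 (neighbor: 7).
Step 4: current leaves = {9,11}. Remove leaf 9 (neighbor: 4).
Step 5: current leaves = {4,11}. Remove leaf 4 (neighbor: 1).
Step 6: current leaves = {1,11}. Remove leaf 1 (neighbor: 6).

Answer: 1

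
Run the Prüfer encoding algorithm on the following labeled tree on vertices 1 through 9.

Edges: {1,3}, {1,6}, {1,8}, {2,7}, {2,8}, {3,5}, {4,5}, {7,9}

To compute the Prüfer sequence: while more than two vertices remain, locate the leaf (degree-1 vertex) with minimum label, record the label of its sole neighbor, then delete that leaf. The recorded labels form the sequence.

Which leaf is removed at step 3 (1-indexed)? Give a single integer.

Step 1: current leaves = {4,6,9}. Remove leaf 4 (neighbor: 5).
Step 2: current leaves = {5,6,9}. Remove leaf 5 (neighbor: 3).
Step 3: current leaves = {3,6,9}. Remove leaf 3 (neighbor: 1).

Answer: 3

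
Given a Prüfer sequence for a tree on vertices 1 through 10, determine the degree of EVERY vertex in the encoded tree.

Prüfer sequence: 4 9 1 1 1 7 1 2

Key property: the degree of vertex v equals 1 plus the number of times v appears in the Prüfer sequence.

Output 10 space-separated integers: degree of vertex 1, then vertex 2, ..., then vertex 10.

p_1 = 4: count[4] becomes 1
p_2 = 9: count[9] becomes 1
p_3 = 1: count[1] becomes 1
p_4 = 1: count[1] becomes 2
p_5 = 1: count[1] becomes 3
p_6 = 7: count[7] becomes 1
p_7 = 1: count[1] becomes 4
p_8 = 2: count[2] becomes 1
Degrees (1 + count): deg[1]=1+4=5, deg[2]=1+1=2, deg[3]=1+0=1, deg[4]=1+1=2, deg[5]=1+0=1, deg[6]=1+0=1, deg[7]=1+1=2, deg[8]=1+0=1, deg[9]=1+1=2, deg[10]=1+0=1

Answer: 5 2 1 2 1 1 2 1 2 1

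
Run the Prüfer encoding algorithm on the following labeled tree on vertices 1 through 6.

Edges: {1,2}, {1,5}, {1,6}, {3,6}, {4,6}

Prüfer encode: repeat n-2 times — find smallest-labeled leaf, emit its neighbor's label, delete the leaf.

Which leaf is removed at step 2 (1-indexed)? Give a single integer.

Answer: 3

Derivation:
Step 1: current leaves = {2,3,4,5}. Remove leaf 2 (neighbor: 1).
Step 2: current leaves = {3,4,5}. Remove leaf 3 (neighbor: 6).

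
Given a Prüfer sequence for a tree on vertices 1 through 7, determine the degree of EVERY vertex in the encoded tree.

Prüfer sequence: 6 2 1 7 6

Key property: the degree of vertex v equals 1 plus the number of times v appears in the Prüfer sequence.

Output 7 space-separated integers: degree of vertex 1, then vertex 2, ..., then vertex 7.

Answer: 2 2 1 1 1 3 2

Derivation:
p_1 = 6: count[6] becomes 1
p_2 = 2: count[2] becomes 1
p_3 = 1: count[1] becomes 1
p_4 = 7: count[7] becomes 1
p_5 = 6: count[6] becomes 2
Degrees (1 + count): deg[1]=1+1=2, deg[2]=1+1=2, deg[3]=1+0=1, deg[4]=1+0=1, deg[5]=1+0=1, deg[6]=1+2=3, deg[7]=1+1=2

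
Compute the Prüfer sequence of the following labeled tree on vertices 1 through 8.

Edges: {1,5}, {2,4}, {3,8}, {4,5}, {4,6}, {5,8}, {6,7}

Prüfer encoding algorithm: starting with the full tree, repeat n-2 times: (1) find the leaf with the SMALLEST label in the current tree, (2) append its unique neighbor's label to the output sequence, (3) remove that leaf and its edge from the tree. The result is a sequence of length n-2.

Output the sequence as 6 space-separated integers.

Answer: 5 4 8 6 4 5

Derivation:
Step 1: leaves = {1,2,3,7}. Remove smallest leaf 1, emit neighbor 5.
Step 2: leaves = {2,3,7}. Remove smallest leaf 2, emit neighbor 4.
Step 3: leaves = {3,7}. Remove smallest leaf 3, emit neighbor 8.
Step 4: leaves = {7,8}. Remove smallest leaf 7, emit neighbor 6.
Step 5: leaves = {6,8}. Remove smallest leaf 6, emit neighbor 4.
Step 6: leaves = {4,8}. Remove smallest leaf 4, emit neighbor 5.
Done: 2 vertices remain (5, 8). Sequence = [5 4 8 6 4 5]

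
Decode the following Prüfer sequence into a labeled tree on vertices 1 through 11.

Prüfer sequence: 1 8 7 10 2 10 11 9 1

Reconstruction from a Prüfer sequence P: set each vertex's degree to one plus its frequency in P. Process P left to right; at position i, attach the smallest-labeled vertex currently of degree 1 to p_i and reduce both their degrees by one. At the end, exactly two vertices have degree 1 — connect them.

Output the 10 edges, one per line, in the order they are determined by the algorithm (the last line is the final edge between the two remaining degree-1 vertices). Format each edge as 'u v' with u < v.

Answer: 1 3
4 8
5 7
6 10
2 7
2 10
8 11
9 10
1 9
1 11

Derivation:
Initial degrees: {1:3, 2:2, 3:1, 4:1, 5:1, 6:1, 7:2, 8:2, 9:2, 10:3, 11:2}
Step 1: smallest deg-1 vertex = 3, p_1 = 1. Add edge {1,3}. Now deg[3]=0, deg[1]=2.
Step 2: smallest deg-1 vertex = 4, p_2 = 8. Add edge {4,8}. Now deg[4]=0, deg[8]=1.
Step 3: smallest deg-1 vertex = 5, p_3 = 7. Add edge {5,7}. Now deg[5]=0, deg[7]=1.
Step 4: smallest deg-1 vertex = 6, p_4 = 10. Add edge {6,10}. Now deg[6]=0, deg[10]=2.
Step 5: smallest deg-1 vertex = 7, p_5 = 2. Add edge {2,7}. Now deg[7]=0, deg[2]=1.
Step 6: smallest deg-1 vertex = 2, p_6 = 10. Add edge {2,10}. Now deg[2]=0, deg[10]=1.
Step 7: smallest deg-1 vertex = 8, p_7 = 11. Add edge {8,11}. Now deg[8]=0, deg[11]=1.
Step 8: smallest deg-1 vertex = 10, p_8 = 9. Add edge {9,10}. Now deg[10]=0, deg[9]=1.
Step 9: smallest deg-1 vertex = 9, p_9 = 1. Add edge {1,9}. Now deg[9]=0, deg[1]=1.
Final: two remaining deg-1 vertices are 1, 11. Add edge {1,11}.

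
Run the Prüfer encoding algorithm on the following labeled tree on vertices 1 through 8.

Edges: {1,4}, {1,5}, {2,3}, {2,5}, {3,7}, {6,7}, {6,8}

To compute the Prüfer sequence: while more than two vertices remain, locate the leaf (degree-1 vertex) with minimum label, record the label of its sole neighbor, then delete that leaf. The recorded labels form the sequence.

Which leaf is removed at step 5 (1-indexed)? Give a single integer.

Answer: 3

Derivation:
Step 1: current leaves = {4,8}. Remove leaf 4 (neighbor: 1).
Step 2: current leaves = {1,8}. Remove leaf 1 (neighbor: 5).
Step 3: current leaves = {5,8}. Remove leaf 5 (neighbor: 2).
Step 4: current leaves = {2,8}. Remove leaf 2 (neighbor: 3).
Step 5: current leaves = {3,8}. Remove leaf 3 (neighbor: 7).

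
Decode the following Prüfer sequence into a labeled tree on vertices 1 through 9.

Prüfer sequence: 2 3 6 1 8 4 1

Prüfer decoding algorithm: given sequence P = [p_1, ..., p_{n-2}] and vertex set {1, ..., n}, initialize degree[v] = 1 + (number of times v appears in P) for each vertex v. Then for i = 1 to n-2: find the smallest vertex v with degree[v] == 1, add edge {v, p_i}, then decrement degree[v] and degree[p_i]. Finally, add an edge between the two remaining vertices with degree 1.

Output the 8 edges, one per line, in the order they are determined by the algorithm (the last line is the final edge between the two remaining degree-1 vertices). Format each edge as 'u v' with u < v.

Answer: 2 5
2 3
3 6
1 6
7 8
4 8
1 4
1 9

Derivation:
Initial degrees: {1:3, 2:2, 3:2, 4:2, 5:1, 6:2, 7:1, 8:2, 9:1}
Step 1: smallest deg-1 vertex = 5, p_1 = 2. Add edge {2,5}. Now deg[5]=0, deg[2]=1.
Step 2: smallest deg-1 vertex = 2, p_2 = 3. Add edge {2,3}. Now deg[2]=0, deg[3]=1.
Step 3: smallest deg-1 vertex = 3, p_3 = 6. Add edge {3,6}. Now deg[3]=0, deg[6]=1.
Step 4: smallest deg-1 vertex = 6, p_4 = 1. Add edge {1,6}. Now deg[6]=0, deg[1]=2.
Step 5: smallest deg-1 vertex = 7, p_5 = 8. Add edge {7,8}. Now deg[7]=0, deg[8]=1.
Step 6: smallest deg-1 vertex = 8, p_6 = 4. Add edge {4,8}. Now deg[8]=0, deg[4]=1.
Step 7: smallest deg-1 vertex = 4, p_7 = 1. Add edge {1,4}. Now deg[4]=0, deg[1]=1.
Final: two remaining deg-1 vertices are 1, 9. Add edge {1,9}.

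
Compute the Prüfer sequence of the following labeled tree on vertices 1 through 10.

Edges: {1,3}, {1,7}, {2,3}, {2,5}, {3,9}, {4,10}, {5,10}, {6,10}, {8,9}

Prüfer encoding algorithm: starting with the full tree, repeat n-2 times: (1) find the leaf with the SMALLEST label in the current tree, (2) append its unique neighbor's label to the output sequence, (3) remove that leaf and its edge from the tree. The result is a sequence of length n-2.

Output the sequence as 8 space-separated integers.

Answer: 10 10 1 3 9 3 2 5

Derivation:
Step 1: leaves = {4,6,7,8}. Remove smallest leaf 4, emit neighbor 10.
Step 2: leaves = {6,7,8}. Remove smallest leaf 6, emit neighbor 10.
Step 3: leaves = {7,8,10}. Remove smallest leaf 7, emit neighbor 1.
Step 4: leaves = {1,8,10}. Remove smallest leaf 1, emit neighbor 3.
Step 5: leaves = {8,10}. Remove smallest leaf 8, emit neighbor 9.
Step 6: leaves = {9,10}. Remove smallest leaf 9, emit neighbor 3.
Step 7: leaves = {3,10}. Remove smallest leaf 3, emit neighbor 2.
Step 8: leaves = {2,10}. Remove smallest leaf 2, emit neighbor 5.
Done: 2 vertices remain (5, 10). Sequence = [10 10 1 3 9 3 2 5]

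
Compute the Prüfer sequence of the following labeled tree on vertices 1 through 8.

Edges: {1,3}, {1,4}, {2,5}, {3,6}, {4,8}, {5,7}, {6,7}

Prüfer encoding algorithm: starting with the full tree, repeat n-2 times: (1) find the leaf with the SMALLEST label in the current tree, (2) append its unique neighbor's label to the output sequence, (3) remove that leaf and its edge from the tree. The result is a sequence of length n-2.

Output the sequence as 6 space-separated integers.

Answer: 5 7 6 3 1 4

Derivation:
Step 1: leaves = {2,8}. Remove smallest leaf 2, emit neighbor 5.
Step 2: leaves = {5,8}. Remove smallest leaf 5, emit neighbor 7.
Step 3: leaves = {7,8}. Remove smallest leaf 7, emit neighbor 6.
Step 4: leaves = {6,8}. Remove smallest leaf 6, emit neighbor 3.
Step 5: leaves = {3,8}. Remove smallest leaf 3, emit neighbor 1.
Step 6: leaves = {1,8}. Remove smallest leaf 1, emit neighbor 4.
Done: 2 vertices remain (4, 8). Sequence = [5 7 6 3 1 4]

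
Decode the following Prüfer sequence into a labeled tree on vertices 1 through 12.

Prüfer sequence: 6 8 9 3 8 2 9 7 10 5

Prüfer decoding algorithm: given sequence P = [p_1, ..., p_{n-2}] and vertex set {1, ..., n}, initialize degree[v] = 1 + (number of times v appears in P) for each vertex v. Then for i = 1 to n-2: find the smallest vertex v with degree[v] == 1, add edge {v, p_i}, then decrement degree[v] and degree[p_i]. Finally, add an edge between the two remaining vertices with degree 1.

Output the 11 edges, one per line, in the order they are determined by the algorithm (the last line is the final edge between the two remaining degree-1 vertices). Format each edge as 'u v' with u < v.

Answer: 1 6
4 8
6 9
3 11
3 8
2 8
2 9
7 9
7 10
5 10
5 12

Derivation:
Initial degrees: {1:1, 2:2, 3:2, 4:1, 5:2, 6:2, 7:2, 8:3, 9:3, 10:2, 11:1, 12:1}
Step 1: smallest deg-1 vertex = 1, p_1 = 6. Add edge {1,6}. Now deg[1]=0, deg[6]=1.
Step 2: smallest deg-1 vertex = 4, p_2 = 8. Add edge {4,8}. Now deg[4]=0, deg[8]=2.
Step 3: smallest deg-1 vertex = 6, p_3 = 9. Add edge {6,9}. Now deg[6]=0, deg[9]=2.
Step 4: smallest deg-1 vertex = 11, p_4 = 3. Add edge {3,11}. Now deg[11]=0, deg[3]=1.
Step 5: smallest deg-1 vertex = 3, p_5 = 8. Add edge {3,8}. Now deg[3]=0, deg[8]=1.
Step 6: smallest deg-1 vertex = 8, p_6 = 2. Add edge {2,8}. Now deg[8]=0, deg[2]=1.
Step 7: smallest deg-1 vertex = 2, p_7 = 9. Add edge {2,9}. Now deg[2]=0, deg[9]=1.
Step 8: smallest deg-1 vertex = 9, p_8 = 7. Add edge {7,9}. Now deg[9]=0, deg[7]=1.
Step 9: smallest deg-1 vertex = 7, p_9 = 10. Add edge {7,10}. Now deg[7]=0, deg[10]=1.
Step 10: smallest deg-1 vertex = 10, p_10 = 5. Add edge {5,10}. Now deg[10]=0, deg[5]=1.
Final: two remaining deg-1 vertices are 5, 12. Add edge {5,12}.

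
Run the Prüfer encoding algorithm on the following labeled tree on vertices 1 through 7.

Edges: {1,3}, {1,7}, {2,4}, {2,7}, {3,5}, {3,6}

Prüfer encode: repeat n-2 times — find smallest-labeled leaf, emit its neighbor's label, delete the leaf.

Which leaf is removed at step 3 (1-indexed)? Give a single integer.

Answer: 5

Derivation:
Step 1: current leaves = {4,5,6}. Remove leaf 4 (neighbor: 2).
Step 2: current leaves = {2,5,6}. Remove leaf 2 (neighbor: 7).
Step 3: current leaves = {5,6,7}. Remove leaf 5 (neighbor: 3).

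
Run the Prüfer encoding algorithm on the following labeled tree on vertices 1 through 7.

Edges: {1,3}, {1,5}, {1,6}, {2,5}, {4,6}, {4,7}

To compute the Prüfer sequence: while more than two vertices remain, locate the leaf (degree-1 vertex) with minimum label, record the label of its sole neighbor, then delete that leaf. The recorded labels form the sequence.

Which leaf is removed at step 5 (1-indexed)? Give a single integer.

Answer: 6

Derivation:
Step 1: current leaves = {2,3,7}. Remove leaf 2 (neighbor: 5).
Step 2: current leaves = {3,5,7}. Remove leaf 3 (neighbor: 1).
Step 3: current leaves = {5,7}. Remove leaf 5 (neighbor: 1).
Step 4: current leaves = {1,7}. Remove leaf 1 (neighbor: 6).
Step 5: current leaves = {6,7}. Remove leaf 6 (neighbor: 4).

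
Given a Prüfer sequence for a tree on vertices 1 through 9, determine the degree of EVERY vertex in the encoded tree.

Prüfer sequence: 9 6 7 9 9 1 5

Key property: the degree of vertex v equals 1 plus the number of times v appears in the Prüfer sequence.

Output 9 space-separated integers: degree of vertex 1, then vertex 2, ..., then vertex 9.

p_1 = 9: count[9] becomes 1
p_2 = 6: count[6] becomes 1
p_3 = 7: count[7] becomes 1
p_4 = 9: count[9] becomes 2
p_5 = 9: count[9] becomes 3
p_6 = 1: count[1] becomes 1
p_7 = 5: count[5] becomes 1
Degrees (1 + count): deg[1]=1+1=2, deg[2]=1+0=1, deg[3]=1+0=1, deg[4]=1+0=1, deg[5]=1+1=2, deg[6]=1+1=2, deg[7]=1+1=2, deg[8]=1+0=1, deg[9]=1+3=4

Answer: 2 1 1 1 2 2 2 1 4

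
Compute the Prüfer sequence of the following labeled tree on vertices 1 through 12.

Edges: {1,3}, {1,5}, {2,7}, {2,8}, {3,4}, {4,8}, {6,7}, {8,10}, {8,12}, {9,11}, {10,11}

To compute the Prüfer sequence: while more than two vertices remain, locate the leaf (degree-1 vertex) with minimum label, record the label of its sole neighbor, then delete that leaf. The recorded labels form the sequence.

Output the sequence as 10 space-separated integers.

Answer: 1 3 4 8 7 2 8 11 10 8

Derivation:
Step 1: leaves = {5,6,9,12}. Remove smallest leaf 5, emit neighbor 1.
Step 2: leaves = {1,6,9,12}. Remove smallest leaf 1, emit neighbor 3.
Step 3: leaves = {3,6,9,12}. Remove smallest leaf 3, emit neighbor 4.
Step 4: leaves = {4,6,9,12}. Remove smallest leaf 4, emit neighbor 8.
Step 5: leaves = {6,9,12}. Remove smallest leaf 6, emit neighbor 7.
Step 6: leaves = {7,9,12}. Remove smallest leaf 7, emit neighbor 2.
Step 7: leaves = {2,9,12}. Remove smallest leaf 2, emit neighbor 8.
Step 8: leaves = {9,12}. Remove smallest leaf 9, emit neighbor 11.
Step 9: leaves = {11,12}. Remove smallest leaf 11, emit neighbor 10.
Step 10: leaves = {10,12}. Remove smallest leaf 10, emit neighbor 8.
Done: 2 vertices remain (8, 12). Sequence = [1 3 4 8 7 2 8 11 10 8]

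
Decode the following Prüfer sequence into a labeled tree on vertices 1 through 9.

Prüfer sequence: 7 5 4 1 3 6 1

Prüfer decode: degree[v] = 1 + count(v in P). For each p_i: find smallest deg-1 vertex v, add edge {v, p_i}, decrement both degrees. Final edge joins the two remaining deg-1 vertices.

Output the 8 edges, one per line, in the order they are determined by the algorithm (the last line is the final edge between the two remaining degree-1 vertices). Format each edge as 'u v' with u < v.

Answer: 2 7
5 7
4 5
1 4
3 8
3 6
1 6
1 9

Derivation:
Initial degrees: {1:3, 2:1, 3:2, 4:2, 5:2, 6:2, 7:2, 8:1, 9:1}
Step 1: smallest deg-1 vertex = 2, p_1 = 7. Add edge {2,7}. Now deg[2]=0, deg[7]=1.
Step 2: smallest deg-1 vertex = 7, p_2 = 5. Add edge {5,7}. Now deg[7]=0, deg[5]=1.
Step 3: smallest deg-1 vertex = 5, p_3 = 4. Add edge {4,5}. Now deg[5]=0, deg[4]=1.
Step 4: smallest deg-1 vertex = 4, p_4 = 1. Add edge {1,4}. Now deg[4]=0, deg[1]=2.
Step 5: smallest deg-1 vertex = 8, p_5 = 3. Add edge {3,8}. Now deg[8]=0, deg[3]=1.
Step 6: smallest deg-1 vertex = 3, p_6 = 6. Add edge {3,6}. Now deg[3]=0, deg[6]=1.
Step 7: smallest deg-1 vertex = 6, p_7 = 1. Add edge {1,6}. Now deg[6]=0, deg[1]=1.
Final: two remaining deg-1 vertices are 1, 9. Add edge {1,9}.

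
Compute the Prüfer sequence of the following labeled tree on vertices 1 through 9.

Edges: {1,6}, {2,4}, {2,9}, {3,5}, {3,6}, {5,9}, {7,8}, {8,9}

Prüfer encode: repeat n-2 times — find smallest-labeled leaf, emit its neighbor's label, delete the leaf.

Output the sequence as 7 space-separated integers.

Answer: 6 2 9 3 5 9 8

Derivation:
Step 1: leaves = {1,4,7}. Remove smallest leaf 1, emit neighbor 6.
Step 2: leaves = {4,6,7}. Remove smallest leaf 4, emit neighbor 2.
Step 3: leaves = {2,6,7}. Remove smallest leaf 2, emit neighbor 9.
Step 4: leaves = {6,7}. Remove smallest leaf 6, emit neighbor 3.
Step 5: leaves = {3,7}. Remove smallest leaf 3, emit neighbor 5.
Step 6: leaves = {5,7}. Remove smallest leaf 5, emit neighbor 9.
Step 7: leaves = {7,9}. Remove smallest leaf 7, emit neighbor 8.
Done: 2 vertices remain (8, 9). Sequence = [6 2 9 3 5 9 8]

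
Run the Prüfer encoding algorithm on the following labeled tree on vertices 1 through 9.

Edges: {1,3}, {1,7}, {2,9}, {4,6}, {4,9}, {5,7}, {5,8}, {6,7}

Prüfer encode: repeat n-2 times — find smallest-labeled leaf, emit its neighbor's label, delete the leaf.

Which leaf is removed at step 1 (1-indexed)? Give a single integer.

Answer: 2

Derivation:
Step 1: current leaves = {2,3,8}. Remove leaf 2 (neighbor: 9).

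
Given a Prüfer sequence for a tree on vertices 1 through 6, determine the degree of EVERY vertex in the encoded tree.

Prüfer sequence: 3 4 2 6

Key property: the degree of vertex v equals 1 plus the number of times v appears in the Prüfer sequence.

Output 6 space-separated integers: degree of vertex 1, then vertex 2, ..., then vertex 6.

p_1 = 3: count[3] becomes 1
p_2 = 4: count[4] becomes 1
p_3 = 2: count[2] becomes 1
p_4 = 6: count[6] becomes 1
Degrees (1 + count): deg[1]=1+0=1, deg[2]=1+1=2, deg[3]=1+1=2, deg[4]=1+1=2, deg[5]=1+0=1, deg[6]=1+1=2

Answer: 1 2 2 2 1 2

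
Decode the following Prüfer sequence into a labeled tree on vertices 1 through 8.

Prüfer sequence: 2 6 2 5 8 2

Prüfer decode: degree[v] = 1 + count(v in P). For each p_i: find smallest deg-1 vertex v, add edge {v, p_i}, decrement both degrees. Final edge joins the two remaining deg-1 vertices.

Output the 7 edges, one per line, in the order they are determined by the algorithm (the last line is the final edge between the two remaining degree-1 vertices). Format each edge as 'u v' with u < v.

Initial degrees: {1:1, 2:4, 3:1, 4:1, 5:2, 6:2, 7:1, 8:2}
Step 1: smallest deg-1 vertex = 1, p_1 = 2. Add edge {1,2}. Now deg[1]=0, deg[2]=3.
Step 2: smallest deg-1 vertex = 3, p_2 = 6. Add edge {3,6}. Now deg[3]=0, deg[6]=1.
Step 3: smallest deg-1 vertex = 4, p_3 = 2. Add edge {2,4}. Now deg[4]=0, deg[2]=2.
Step 4: smallest deg-1 vertex = 6, p_4 = 5. Add edge {5,6}. Now deg[6]=0, deg[5]=1.
Step 5: smallest deg-1 vertex = 5, p_5 = 8. Add edge {5,8}. Now deg[5]=0, deg[8]=1.
Step 6: smallest deg-1 vertex = 7, p_6 = 2. Add edge {2,7}. Now deg[7]=0, deg[2]=1.
Final: two remaining deg-1 vertices are 2, 8. Add edge {2,8}.

Answer: 1 2
3 6
2 4
5 6
5 8
2 7
2 8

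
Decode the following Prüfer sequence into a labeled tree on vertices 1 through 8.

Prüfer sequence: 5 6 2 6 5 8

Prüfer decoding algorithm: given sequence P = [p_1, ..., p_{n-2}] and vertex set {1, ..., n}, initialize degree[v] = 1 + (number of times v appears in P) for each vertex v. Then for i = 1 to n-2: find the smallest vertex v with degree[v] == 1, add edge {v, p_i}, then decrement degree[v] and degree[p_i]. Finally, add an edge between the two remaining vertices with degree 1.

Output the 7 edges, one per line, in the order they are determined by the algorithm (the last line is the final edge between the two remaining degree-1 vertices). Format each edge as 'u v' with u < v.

Answer: 1 5
3 6
2 4
2 6
5 6
5 8
7 8

Derivation:
Initial degrees: {1:1, 2:2, 3:1, 4:1, 5:3, 6:3, 7:1, 8:2}
Step 1: smallest deg-1 vertex = 1, p_1 = 5. Add edge {1,5}. Now deg[1]=0, deg[5]=2.
Step 2: smallest deg-1 vertex = 3, p_2 = 6. Add edge {3,6}. Now deg[3]=0, deg[6]=2.
Step 3: smallest deg-1 vertex = 4, p_3 = 2. Add edge {2,4}. Now deg[4]=0, deg[2]=1.
Step 4: smallest deg-1 vertex = 2, p_4 = 6. Add edge {2,6}. Now deg[2]=0, deg[6]=1.
Step 5: smallest deg-1 vertex = 6, p_5 = 5. Add edge {5,6}. Now deg[6]=0, deg[5]=1.
Step 6: smallest deg-1 vertex = 5, p_6 = 8. Add edge {5,8}. Now deg[5]=0, deg[8]=1.
Final: two remaining deg-1 vertices are 7, 8. Add edge {7,8}.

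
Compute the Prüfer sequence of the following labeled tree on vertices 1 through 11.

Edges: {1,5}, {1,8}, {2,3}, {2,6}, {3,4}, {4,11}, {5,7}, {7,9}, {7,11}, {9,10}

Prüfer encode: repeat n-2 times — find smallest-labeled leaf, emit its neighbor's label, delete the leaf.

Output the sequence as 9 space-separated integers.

Step 1: leaves = {6,8,10}. Remove smallest leaf 6, emit neighbor 2.
Step 2: leaves = {2,8,10}. Remove smallest leaf 2, emit neighbor 3.
Step 3: leaves = {3,8,10}. Remove smallest leaf 3, emit neighbor 4.
Step 4: leaves = {4,8,10}. Remove smallest leaf 4, emit neighbor 11.
Step 5: leaves = {8,10,11}. Remove smallest leaf 8, emit neighbor 1.
Step 6: leaves = {1,10,11}. Remove smallest leaf 1, emit neighbor 5.
Step 7: leaves = {5,10,11}. Remove smallest leaf 5, emit neighbor 7.
Step 8: leaves = {10,11}. Remove smallest leaf 10, emit neighbor 9.
Step 9: leaves = {9,11}. Remove smallest leaf 9, emit neighbor 7.
Done: 2 vertices remain (7, 11). Sequence = [2 3 4 11 1 5 7 9 7]

Answer: 2 3 4 11 1 5 7 9 7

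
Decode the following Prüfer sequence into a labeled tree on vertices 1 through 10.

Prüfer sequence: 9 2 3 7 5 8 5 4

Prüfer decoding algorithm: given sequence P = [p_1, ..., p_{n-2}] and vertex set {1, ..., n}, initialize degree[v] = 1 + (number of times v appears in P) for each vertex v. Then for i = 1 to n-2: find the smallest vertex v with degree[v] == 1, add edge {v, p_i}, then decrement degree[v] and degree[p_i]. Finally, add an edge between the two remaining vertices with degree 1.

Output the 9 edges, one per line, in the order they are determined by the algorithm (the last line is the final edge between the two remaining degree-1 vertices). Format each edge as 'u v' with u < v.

Answer: 1 9
2 6
2 3
3 7
5 7
8 9
5 8
4 5
4 10

Derivation:
Initial degrees: {1:1, 2:2, 3:2, 4:2, 5:3, 6:1, 7:2, 8:2, 9:2, 10:1}
Step 1: smallest deg-1 vertex = 1, p_1 = 9. Add edge {1,9}. Now deg[1]=0, deg[9]=1.
Step 2: smallest deg-1 vertex = 6, p_2 = 2. Add edge {2,6}. Now deg[6]=0, deg[2]=1.
Step 3: smallest deg-1 vertex = 2, p_3 = 3. Add edge {2,3}. Now deg[2]=0, deg[3]=1.
Step 4: smallest deg-1 vertex = 3, p_4 = 7. Add edge {3,7}. Now deg[3]=0, deg[7]=1.
Step 5: smallest deg-1 vertex = 7, p_5 = 5. Add edge {5,7}. Now deg[7]=0, deg[5]=2.
Step 6: smallest deg-1 vertex = 9, p_6 = 8. Add edge {8,9}. Now deg[9]=0, deg[8]=1.
Step 7: smallest deg-1 vertex = 8, p_7 = 5. Add edge {5,8}. Now deg[8]=0, deg[5]=1.
Step 8: smallest deg-1 vertex = 5, p_8 = 4. Add edge {4,5}. Now deg[5]=0, deg[4]=1.
Final: two remaining deg-1 vertices are 4, 10. Add edge {4,10}.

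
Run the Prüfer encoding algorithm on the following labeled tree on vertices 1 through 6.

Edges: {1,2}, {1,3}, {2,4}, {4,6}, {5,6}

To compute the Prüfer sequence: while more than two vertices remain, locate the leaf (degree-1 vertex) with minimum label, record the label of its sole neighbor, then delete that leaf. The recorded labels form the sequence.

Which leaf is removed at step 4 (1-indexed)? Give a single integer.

Step 1: current leaves = {3,5}. Remove leaf 3 (neighbor: 1).
Step 2: current leaves = {1,5}. Remove leaf 1 (neighbor: 2).
Step 3: current leaves = {2,5}. Remove leaf 2 (neighbor: 4).
Step 4: current leaves = {4,5}. Remove leaf 4 (neighbor: 6).

Answer: 4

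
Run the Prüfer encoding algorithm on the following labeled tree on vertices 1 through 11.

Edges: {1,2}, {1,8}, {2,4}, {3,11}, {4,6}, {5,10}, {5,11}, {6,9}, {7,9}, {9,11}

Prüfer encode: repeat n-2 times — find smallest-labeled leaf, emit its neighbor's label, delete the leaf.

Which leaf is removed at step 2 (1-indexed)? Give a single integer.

Answer: 7

Derivation:
Step 1: current leaves = {3,7,8,10}. Remove leaf 3 (neighbor: 11).
Step 2: current leaves = {7,8,10}. Remove leaf 7 (neighbor: 9).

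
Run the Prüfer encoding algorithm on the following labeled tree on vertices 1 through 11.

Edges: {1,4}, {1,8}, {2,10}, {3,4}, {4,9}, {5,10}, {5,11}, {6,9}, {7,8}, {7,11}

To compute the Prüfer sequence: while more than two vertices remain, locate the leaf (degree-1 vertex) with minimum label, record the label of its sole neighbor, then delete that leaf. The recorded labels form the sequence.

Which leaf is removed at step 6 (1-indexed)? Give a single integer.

Step 1: current leaves = {2,3,6}. Remove leaf 2 (neighbor: 10).
Step 2: current leaves = {3,6,10}. Remove leaf 3 (neighbor: 4).
Step 3: current leaves = {6,10}. Remove leaf 6 (neighbor: 9).
Step 4: current leaves = {9,10}. Remove leaf 9 (neighbor: 4).
Step 5: current leaves = {4,10}. Remove leaf 4 (neighbor: 1).
Step 6: current leaves = {1,10}. Remove leaf 1 (neighbor: 8).

Answer: 1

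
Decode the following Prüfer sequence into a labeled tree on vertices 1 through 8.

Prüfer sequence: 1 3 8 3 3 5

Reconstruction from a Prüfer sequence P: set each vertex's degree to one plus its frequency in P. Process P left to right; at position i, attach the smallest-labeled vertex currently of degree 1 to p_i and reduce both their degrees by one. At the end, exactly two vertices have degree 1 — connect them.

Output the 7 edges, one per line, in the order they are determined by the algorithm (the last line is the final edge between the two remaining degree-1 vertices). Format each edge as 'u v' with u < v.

Answer: 1 2
1 3
4 8
3 6
3 7
3 5
5 8

Derivation:
Initial degrees: {1:2, 2:1, 3:4, 4:1, 5:2, 6:1, 7:1, 8:2}
Step 1: smallest deg-1 vertex = 2, p_1 = 1. Add edge {1,2}. Now deg[2]=0, deg[1]=1.
Step 2: smallest deg-1 vertex = 1, p_2 = 3. Add edge {1,3}. Now deg[1]=0, deg[3]=3.
Step 3: smallest deg-1 vertex = 4, p_3 = 8. Add edge {4,8}. Now deg[4]=0, deg[8]=1.
Step 4: smallest deg-1 vertex = 6, p_4 = 3. Add edge {3,6}. Now deg[6]=0, deg[3]=2.
Step 5: smallest deg-1 vertex = 7, p_5 = 3. Add edge {3,7}. Now deg[7]=0, deg[3]=1.
Step 6: smallest deg-1 vertex = 3, p_6 = 5. Add edge {3,5}. Now deg[3]=0, deg[5]=1.
Final: two remaining deg-1 vertices are 5, 8. Add edge {5,8}.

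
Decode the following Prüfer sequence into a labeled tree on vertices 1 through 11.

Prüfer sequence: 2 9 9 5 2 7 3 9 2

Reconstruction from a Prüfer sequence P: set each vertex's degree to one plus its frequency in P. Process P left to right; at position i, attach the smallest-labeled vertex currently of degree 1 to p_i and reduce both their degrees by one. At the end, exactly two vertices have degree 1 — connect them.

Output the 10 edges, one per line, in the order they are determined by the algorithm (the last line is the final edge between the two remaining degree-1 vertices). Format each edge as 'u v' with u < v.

Initial degrees: {1:1, 2:4, 3:2, 4:1, 5:2, 6:1, 7:2, 8:1, 9:4, 10:1, 11:1}
Step 1: smallest deg-1 vertex = 1, p_1 = 2. Add edge {1,2}. Now deg[1]=0, deg[2]=3.
Step 2: smallest deg-1 vertex = 4, p_2 = 9. Add edge {4,9}. Now deg[4]=0, deg[9]=3.
Step 3: smallest deg-1 vertex = 6, p_3 = 9. Add edge {6,9}. Now deg[6]=0, deg[9]=2.
Step 4: smallest deg-1 vertex = 8, p_4 = 5. Add edge {5,8}. Now deg[8]=0, deg[5]=1.
Step 5: smallest deg-1 vertex = 5, p_5 = 2. Add edge {2,5}. Now deg[5]=0, deg[2]=2.
Step 6: smallest deg-1 vertex = 10, p_6 = 7. Add edge {7,10}. Now deg[10]=0, deg[7]=1.
Step 7: smallest deg-1 vertex = 7, p_7 = 3. Add edge {3,7}. Now deg[7]=0, deg[3]=1.
Step 8: smallest deg-1 vertex = 3, p_8 = 9. Add edge {3,9}. Now deg[3]=0, deg[9]=1.
Step 9: smallest deg-1 vertex = 9, p_9 = 2. Add edge {2,9}. Now deg[9]=0, deg[2]=1.
Final: two remaining deg-1 vertices are 2, 11. Add edge {2,11}.

Answer: 1 2
4 9
6 9
5 8
2 5
7 10
3 7
3 9
2 9
2 11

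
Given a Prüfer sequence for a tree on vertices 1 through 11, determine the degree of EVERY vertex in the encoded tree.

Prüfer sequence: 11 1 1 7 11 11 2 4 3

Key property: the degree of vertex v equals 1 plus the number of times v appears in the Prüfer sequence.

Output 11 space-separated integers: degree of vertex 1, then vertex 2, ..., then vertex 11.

Answer: 3 2 2 2 1 1 2 1 1 1 4

Derivation:
p_1 = 11: count[11] becomes 1
p_2 = 1: count[1] becomes 1
p_3 = 1: count[1] becomes 2
p_4 = 7: count[7] becomes 1
p_5 = 11: count[11] becomes 2
p_6 = 11: count[11] becomes 3
p_7 = 2: count[2] becomes 1
p_8 = 4: count[4] becomes 1
p_9 = 3: count[3] becomes 1
Degrees (1 + count): deg[1]=1+2=3, deg[2]=1+1=2, deg[3]=1+1=2, deg[4]=1+1=2, deg[5]=1+0=1, deg[6]=1+0=1, deg[7]=1+1=2, deg[8]=1+0=1, deg[9]=1+0=1, deg[10]=1+0=1, deg[11]=1+3=4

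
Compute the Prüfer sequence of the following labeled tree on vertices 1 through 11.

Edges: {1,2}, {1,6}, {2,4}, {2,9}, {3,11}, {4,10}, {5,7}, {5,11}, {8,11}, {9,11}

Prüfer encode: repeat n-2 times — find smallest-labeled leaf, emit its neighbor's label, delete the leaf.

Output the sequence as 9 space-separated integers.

Answer: 11 1 2 5 11 11 4 2 9

Derivation:
Step 1: leaves = {3,6,7,8,10}. Remove smallest leaf 3, emit neighbor 11.
Step 2: leaves = {6,7,8,10}. Remove smallest leaf 6, emit neighbor 1.
Step 3: leaves = {1,7,8,10}. Remove smallest leaf 1, emit neighbor 2.
Step 4: leaves = {7,8,10}. Remove smallest leaf 7, emit neighbor 5.
Step 5: leaves = {5,8,10}. Remove smallest leaf 5, emit neighbor 11.
Step 6: leaves = {8,10}. Remove smallest leaf 8, emit neighbor 11.
Step 7: leaves = {10,11}. Remove smallest leaf 10, emit neighbor 4.
Step 8: leaves = {4,11}. Remove smallest leaf 4, emit neighbor 2.
Step 9: leaves = {2,11}. Remove smallest leaf 2, emit neighbor 9.
Done: 2 vertices remain (9, 11). Sequence = [11 1 2 5 11 11 4 2 9]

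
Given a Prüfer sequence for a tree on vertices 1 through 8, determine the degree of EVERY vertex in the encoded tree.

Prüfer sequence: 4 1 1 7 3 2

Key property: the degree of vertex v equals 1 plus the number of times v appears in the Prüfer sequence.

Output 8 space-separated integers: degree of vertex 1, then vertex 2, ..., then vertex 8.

p_1 = 4: count[4] becomes 1
p_2 = 1: count[1] becomes 1
p_3 = 1: count[1] becomes 2
p_4 = 7: count[7] becomes 1
p_5 = 3: count[3] becomes 1
p_6 = 2: count[2] becomes 1
Degrees (1 + count): deg[1]=1+2=3, deg[2]=1+1=2, deg[3]=1+1=2, deg[4]=1+1=2, deg[5]=1+0=1, deg[6]=1+0=1, deg[7]=1+1=2, deg[8]=1+0=1

Answer: 3 2 2 2 1 1 2 1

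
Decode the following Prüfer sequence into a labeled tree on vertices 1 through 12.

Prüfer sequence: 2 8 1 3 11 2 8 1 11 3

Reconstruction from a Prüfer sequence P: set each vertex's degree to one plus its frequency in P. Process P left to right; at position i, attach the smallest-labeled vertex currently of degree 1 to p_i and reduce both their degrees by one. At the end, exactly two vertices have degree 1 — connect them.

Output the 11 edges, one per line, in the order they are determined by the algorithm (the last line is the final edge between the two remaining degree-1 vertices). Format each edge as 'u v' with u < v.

Initial degrees: {1:3, 2:3, 3:3, 4:1, 5:1, 6:1, 7:1, 8:3, 9:1, 10:1, 11:3, 12:1}
Step 1: smallest deg-1 vertex = 4, p_1 = 2. Add edge {2,4}. Now deg[4]=0, deg[2]=2.
Step 2: smallest deg-1 vertex = 5, p_2 = 8. Add edge {5,8}. Now deg[5]=0, deg[8]=2.
Step 3: smallest deg-1 vertex = 6, p_3 = 1. Add edge {1,6}. Now deg[6]=0, deg[1]=2.
Step 4: smallest deg-1 vertex = 7, p_4 = 3. Add edge {3,7}. Now deg[7]=0, deg[3]=2.
Step 5: smallest deg-1 vertex = 9, p_5 = 11. Add edge {9,11}. Now deg[9]=0, deg[11]=2.
Step 6: smallest deg-1 vertex = 10, p_6 = 2. Add edge {2,10}. Now deg[10]=0, deg[2]=1.
Step 7: smallest deg-1 vertex = 2, p_7 = 8. Add edge {2,8}. Now deg[2]=0, deg[8]=1.
Step 8: smallest deg-1 vertex = 8, p_8 = 1. Add edge {1,8}. Now deg[8]=0, deg[1]=1.
Step 9: smallest deg-1 vertex = 1, p_9 = 11. Add edge {1,11}. Now deg[1]=0, deg[11]=1.
Step 10: smallest deg-1 vertex = 11, p_10 = 3. Add edge {3,11}. Now deg[11]=0, deg[3]=1.
Final: two remaining deg-1 vertices are 3, 12. Add edge {3,12}.

Answer: 2 4
5 8
1 6
3 7
9 11
2 10
2 8
1 8
1 11
3 11
3 12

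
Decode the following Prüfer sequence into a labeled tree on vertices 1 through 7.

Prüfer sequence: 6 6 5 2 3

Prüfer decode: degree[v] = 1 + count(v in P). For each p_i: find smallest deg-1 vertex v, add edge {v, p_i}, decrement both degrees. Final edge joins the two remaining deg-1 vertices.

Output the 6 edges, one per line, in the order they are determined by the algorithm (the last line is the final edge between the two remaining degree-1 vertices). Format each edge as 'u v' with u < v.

Initial degrees: {1:1, 2:2, 3:2, 4:1, 5:2, 6:3, 7:1}
Step 1: smallest deg-1 vertex = 1, p_1 = 6. Add edge {1,6}. Now deg[1]=0, deg[6]=2.
Step 2: smallest deg-1 vertex = 4, p_2 = 6. Add edge {4,6}. Now deg[4]=0, deg[6]=1.
Step 3: smallest deg-1 vertex = 6, p_3 = 5. Add edge {5,6}. Now deg[6]=0, deg[5]=1.
Step 4: smallest deg-1 vertex = 5, p_4 = 2. Add edge {2,5}. Now deg[5]=0, deg[2]=1.
Step 5: smallest deg-1 vertex = 2, p_5 = 3. Add edge {2,3}. Now deg[2]=0, deg[3]=1.
Final: two remaining deg-1 vertices are 3, 7. Add edge {3,7}.

Answer: 1 6
4 6
5 6
2 5
2 3
3 7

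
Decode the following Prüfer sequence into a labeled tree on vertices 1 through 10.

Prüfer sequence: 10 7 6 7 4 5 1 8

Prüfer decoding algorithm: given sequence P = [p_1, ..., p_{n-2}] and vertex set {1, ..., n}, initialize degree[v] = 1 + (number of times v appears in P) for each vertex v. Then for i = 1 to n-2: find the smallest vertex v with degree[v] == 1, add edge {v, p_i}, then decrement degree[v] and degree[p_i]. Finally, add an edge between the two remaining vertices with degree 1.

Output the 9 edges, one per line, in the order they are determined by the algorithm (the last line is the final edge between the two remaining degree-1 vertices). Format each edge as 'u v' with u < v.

Initial degrees: {1:2, 2:1, 3:1, 4:2, 5:2, 6:2, 7:3, 8:2, 9:1, 10:2}
Step 1: smallest deg-1 vertex = 2, p_1 = 10. Add edge {2,10}. Now deg[2]=0, deg[10]=1.
Step 2: smallest deg-1 vertex = 3, p_2 = 7. Add edge {3,7}. Now deg[3]=0, deg[7]=2.
Step 3: smallest deg-1 vertex = 9, p_3 = 6. Add edge {6,9}. Now deg[9]=0, deg[6]=1.
Step 4: smallest deg-1 vertex = 6, p_4 = 7. Add edge {6,7}. Now deg[6]=0, deg[7]=1.
Step 5: smallest deg-1 vertex = 7, p_5 = 4. Add edge {4,7}. Now deg[7]=0, deg[4]=1.
Step 6: smallest deg-1 vertex = 4, p_6 = 5. Add edge {4,5}. Now deg[4]=0, deg[5]=1.
Step 7: smallest deg-1 vertex = 5, p_7 = 1. Add edge {1,5}. Now deg[5]=0, deg[1]=1.
Step 8: smallest deg-1 vertex = 1, p_8 = 8. Add edge {1,8}. Now deg[1]=0, deg[8]=1.
Final: two remaining deg-1 vertices are 8, 10. Add edge {8,10}.

Answer: 2 10
3 7
6 9
6 7
4 7
4 5
1 5
1 8
8 10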